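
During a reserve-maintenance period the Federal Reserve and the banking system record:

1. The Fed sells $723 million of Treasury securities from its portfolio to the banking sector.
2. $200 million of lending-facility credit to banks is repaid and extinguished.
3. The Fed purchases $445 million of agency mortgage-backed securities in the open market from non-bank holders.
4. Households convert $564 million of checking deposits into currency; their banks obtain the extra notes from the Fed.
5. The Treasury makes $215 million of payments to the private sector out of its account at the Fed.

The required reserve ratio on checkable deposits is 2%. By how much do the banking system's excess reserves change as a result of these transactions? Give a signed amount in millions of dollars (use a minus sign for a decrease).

-$828.92 million

OMO sale (to banks) $723 million: reserves −$723M, deposits 0.
Discount-window repayment $200 million: reserves −$200M, deposits 0.
Asset purchase (from non-banks) $445 million: reserves +$445M, deposits +$445M.
Currency withdrawal $564 million: reserves −$564M, deposits −$564M.
Government spending $215 million: reserves +$215M, deposits +$215M.
Totals: Δreserves = −$827M, Δdeposits = +$96M.
Δrequired reserves = 2% × +$96M = +$1.92M.
Δexcess reserves = Δreserves − Δrequired = −$827M − (+$1.92M) = -$828.92 million.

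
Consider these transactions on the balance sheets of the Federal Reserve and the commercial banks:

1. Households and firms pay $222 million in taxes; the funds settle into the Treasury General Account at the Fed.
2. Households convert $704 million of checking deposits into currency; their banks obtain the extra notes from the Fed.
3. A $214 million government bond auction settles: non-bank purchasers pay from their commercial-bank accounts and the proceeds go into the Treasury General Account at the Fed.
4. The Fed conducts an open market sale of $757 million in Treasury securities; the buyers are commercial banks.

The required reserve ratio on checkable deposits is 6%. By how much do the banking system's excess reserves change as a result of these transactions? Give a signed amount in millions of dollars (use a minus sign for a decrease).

Government account inflow $222 million: reserves −$222M, deposits −$222M.
Currency withdrawal $704 million: reserves −$704M, deposits −$704M.
Government account inflow $214 million: reserves −$214M, deposits −$214M.
OMO sale (to banks) $757 million: reserves −$757M, deposits 0.
Totals: Δreserves = −$1897M, Δdeposits = −$1140M.
Δrequired reserves = 6% × −$1140M = −$68.4M.
Δexcess reserves = Δreserves − Δrequired = −$1897M − (−$68.4M) = -$1828.6 million.

-$1828.6 million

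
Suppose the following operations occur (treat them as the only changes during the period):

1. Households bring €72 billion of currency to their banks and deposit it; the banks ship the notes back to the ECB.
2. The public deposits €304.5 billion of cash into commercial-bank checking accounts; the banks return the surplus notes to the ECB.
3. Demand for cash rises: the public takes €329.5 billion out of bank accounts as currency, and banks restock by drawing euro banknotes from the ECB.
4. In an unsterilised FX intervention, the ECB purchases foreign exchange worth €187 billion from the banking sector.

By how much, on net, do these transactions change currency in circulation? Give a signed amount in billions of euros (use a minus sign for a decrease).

-€47 billion

Currency deposit €72 billion: notes return to the central bank → −€72B.
Currency deposit €304.5 billion: notes return to the central bank → −€304.5B.
Currency withdrawal €329.5 billion: notes leave the central bank → +€329.5B.
FX purchase €187 billion: no currency enters or leaves circulation → 0.
Net: −72 − 304.5 + 329.5 + 0 = -€47 billion.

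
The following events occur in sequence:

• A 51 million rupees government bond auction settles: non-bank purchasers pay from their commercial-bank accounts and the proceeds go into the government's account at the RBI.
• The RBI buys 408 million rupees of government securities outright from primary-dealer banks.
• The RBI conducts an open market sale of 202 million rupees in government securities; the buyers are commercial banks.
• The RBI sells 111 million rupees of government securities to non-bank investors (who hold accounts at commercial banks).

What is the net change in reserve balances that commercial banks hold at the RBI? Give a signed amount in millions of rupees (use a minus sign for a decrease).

+44 million

Government account inflow 51 million rupees: funds move from bank reserves into the government account → −51M.
OMO purchase (from banks) 408 million rupees: the RBI pays by crediting reserve accounts → +408M.
OMO sale (to banks) 202 million rupees: the buying banks pay out of their reserve balances → −202M.
Asset sale (to non-banks) 111 million rupees: the non-bank buyers' banks settle from reserves → −111M.
Net: −51 + 408 − 202 − 111 = +44 million.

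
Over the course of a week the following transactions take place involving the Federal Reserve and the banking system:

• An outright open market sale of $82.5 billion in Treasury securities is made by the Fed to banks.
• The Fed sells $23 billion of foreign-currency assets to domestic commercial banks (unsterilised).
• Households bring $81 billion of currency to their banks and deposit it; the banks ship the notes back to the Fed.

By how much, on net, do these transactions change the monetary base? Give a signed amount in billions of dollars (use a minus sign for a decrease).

-$105.5 billion

OMO sale (to banks) $82.5 billion: Fed balance sheet contracts → −$82.5B.
FX sale $23 billion: Fed balance sheet contracts → −$23B.
Currency deposit $81 billion: just a shift between currency and reserves — both are base money → 0.
Net: −82.5 − 23 + 0 = -$105.5 billion.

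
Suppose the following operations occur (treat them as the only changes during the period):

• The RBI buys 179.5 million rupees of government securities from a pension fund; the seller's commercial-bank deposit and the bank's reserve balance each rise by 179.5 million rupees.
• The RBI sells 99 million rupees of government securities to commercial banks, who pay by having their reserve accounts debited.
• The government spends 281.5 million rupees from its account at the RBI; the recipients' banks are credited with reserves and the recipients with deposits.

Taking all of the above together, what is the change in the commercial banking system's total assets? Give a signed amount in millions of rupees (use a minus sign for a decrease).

+461 million

RBI balance sheet:
  Assets:      Securities +80.5M
  Liabilities: Bank reserves +362M, Government deposits −281.5M
Commercial banking system:
  Assets:      Reserves at CB +362M, Securities +99M
  Liabilities: Checkable deposits +461M
Change in total bank assets = +461 million.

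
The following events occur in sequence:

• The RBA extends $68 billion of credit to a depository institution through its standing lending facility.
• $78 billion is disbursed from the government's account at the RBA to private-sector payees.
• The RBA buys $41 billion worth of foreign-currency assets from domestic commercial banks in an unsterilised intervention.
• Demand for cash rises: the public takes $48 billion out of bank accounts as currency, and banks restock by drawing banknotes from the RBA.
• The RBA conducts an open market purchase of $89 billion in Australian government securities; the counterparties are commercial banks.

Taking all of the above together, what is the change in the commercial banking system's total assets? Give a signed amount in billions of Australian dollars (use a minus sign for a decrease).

+$98 billion

Discount-window loan $68 billion: bank balance sheets expand → +$68B.
Government spending $78 billion: bank balance sheets expand → +$78B.
FX purchase $41 billion: just an asset swap on bank balance sheets → 0.
Currency withdrawal $48 billion: bank balance sheets shrink → −$48B.
OMO purchase (from banks) $89 billion: just an asset swap on bank balance sheets → 0.
Net: 68 + 78 + 0 − 48 + 0 = +$98 billion.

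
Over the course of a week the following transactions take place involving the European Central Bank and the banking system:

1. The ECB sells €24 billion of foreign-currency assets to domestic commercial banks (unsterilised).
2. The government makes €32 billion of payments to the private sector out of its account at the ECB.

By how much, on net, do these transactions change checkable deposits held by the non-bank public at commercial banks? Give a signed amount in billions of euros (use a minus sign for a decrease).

+€32 billion

ECB balance sheet:
  Assets:      Foreign assets −€24B
  Liabilities: Bank reserves +€8B, Government deposits −€32B
Commercial banking system:
  Assets:      Reserves at CB +€8B, Foreign assets +€24B
  Liabilities: Checkable deposits +€32B
So the change in checkable deposits held by the non-bank public at commercial banks is +€32 billion.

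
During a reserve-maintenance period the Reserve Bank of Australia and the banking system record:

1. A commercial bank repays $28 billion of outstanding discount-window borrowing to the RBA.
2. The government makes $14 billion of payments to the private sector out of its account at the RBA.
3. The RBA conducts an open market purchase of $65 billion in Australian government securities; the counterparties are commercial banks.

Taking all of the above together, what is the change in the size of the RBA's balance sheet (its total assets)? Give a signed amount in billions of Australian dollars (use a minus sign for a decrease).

+$37 billion

Discount-window repayment $28 billion: an RBA asset is shed → −$28B.
Government spending $14 billion: only the composition of liabilities changes → 0.
OMO purchase (from banks) $65 billion: an RBA asset is acquired → +$65B.
Net: −28 + 0 + 65 = +$37 billion.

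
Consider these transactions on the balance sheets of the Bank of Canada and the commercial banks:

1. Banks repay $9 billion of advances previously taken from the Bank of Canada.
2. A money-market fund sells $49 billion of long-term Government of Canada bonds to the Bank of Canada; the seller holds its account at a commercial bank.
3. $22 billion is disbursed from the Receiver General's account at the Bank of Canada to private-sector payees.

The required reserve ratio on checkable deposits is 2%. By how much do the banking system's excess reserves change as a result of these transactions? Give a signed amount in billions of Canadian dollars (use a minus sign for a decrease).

+$60.58 billion

Discount-window repayment $9 billion: reserves −$9B, deposits 0.
Asset purchase (from non-banks) $49 billion: reserves +$49B, deposits +$49B.
Government spending $22 billion: reserves +$22B, deposits +$22B.
Totals: Δreserves = +$62B, Δdeposits = +$71B.
Δrequired reserves = 2% × +$71B = +$1.42B.
Δexcess reserves = Δreserves − Δrequired = +$62B − (+$1.42B) = +$60.58 billion.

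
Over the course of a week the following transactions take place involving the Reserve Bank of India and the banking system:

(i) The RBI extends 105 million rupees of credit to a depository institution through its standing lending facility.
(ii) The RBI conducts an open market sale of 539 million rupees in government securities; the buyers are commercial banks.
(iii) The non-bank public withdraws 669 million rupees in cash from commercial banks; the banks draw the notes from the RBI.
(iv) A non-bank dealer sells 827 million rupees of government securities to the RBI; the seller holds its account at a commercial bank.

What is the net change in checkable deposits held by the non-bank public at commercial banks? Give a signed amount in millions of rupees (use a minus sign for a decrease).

Discount-window loan 105 million rupees: the counterparty is a bank, so public deposits are unchanged → 0.
OMO sale (to banks) 539 million rupees: the counterparty is a bank, so public deposits are unchanged → 0.
Currency withdrawal 669 million rupees: non-bank counterparties' bank balances fall → −669M.
Asset purchase (from non-banks) 827 million rupees: non-bank counterparties' bank balances rise → +827M.
Net: 0 + 0 − 669 + 827 = +158 million.

+158 million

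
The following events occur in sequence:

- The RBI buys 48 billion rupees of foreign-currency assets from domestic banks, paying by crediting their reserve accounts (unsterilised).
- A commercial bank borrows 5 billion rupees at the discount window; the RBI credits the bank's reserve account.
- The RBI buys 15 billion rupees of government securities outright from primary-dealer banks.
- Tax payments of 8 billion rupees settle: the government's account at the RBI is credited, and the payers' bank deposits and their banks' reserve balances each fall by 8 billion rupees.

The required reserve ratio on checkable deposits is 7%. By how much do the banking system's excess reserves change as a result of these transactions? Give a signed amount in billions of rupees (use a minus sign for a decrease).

FX purchase 48 billion rupees: reserves +48B, deposits 0.
Discount-window loan 5 billion rupees: reserves +5B, deposits 0.
OMO purchase (from banks) 15 billion rupees: reserves +15B, deposits 0.
Government account inflow 8 billion rupees: reserves −8B, deposits −8B.
Totals: Δreserves = +60B, Δdeposits = −8B.
Δrequired reserves = 7% × −8B = −0.56B.
Δexcess reserves = Δreserves − Δrequired = +60B − (−0.56B) = +60.56 billion.

+60.56 billion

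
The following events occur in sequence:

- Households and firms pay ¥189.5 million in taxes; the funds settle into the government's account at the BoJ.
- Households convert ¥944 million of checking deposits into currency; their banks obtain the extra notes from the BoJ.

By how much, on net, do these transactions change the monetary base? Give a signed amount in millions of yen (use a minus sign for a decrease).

Government account inflow ¥189.5 million: reserves shift to a non-base liability → −¥189.5M.
Currency withdrawal ¥944 million: just a shift between currency and reserves — both are base money → 0.
Net: −189.5 + 0 = -¥189.5 million.

-¥189.5 million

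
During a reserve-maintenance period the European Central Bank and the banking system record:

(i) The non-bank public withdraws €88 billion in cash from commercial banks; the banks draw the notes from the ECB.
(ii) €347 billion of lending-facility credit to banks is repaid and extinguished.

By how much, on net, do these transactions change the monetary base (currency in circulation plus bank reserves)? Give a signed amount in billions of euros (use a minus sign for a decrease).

ECB balance sheet:
  Assets:      Loans to banks −€347B
  Liabilities: Bank reserves −€435B, Currency in circulation +€88B
Monetary base = currency + reserves: +€88B + (−€435B) = -€347 billion.

-€347 billion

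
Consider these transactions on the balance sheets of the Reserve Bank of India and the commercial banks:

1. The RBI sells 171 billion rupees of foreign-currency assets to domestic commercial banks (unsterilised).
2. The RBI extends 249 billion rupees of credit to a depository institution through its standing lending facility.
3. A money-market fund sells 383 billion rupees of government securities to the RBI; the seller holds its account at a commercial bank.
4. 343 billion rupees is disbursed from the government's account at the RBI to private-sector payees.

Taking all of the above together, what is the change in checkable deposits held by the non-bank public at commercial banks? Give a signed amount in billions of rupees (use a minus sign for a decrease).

FX sale 171 billion rupees: the counterparty is a bank, so public deposits are unchanged → 0.
Discount-window loan 249 billion rupees: the counterparty is a bank, so public deposits are unchanged → 0.
Asset purchase (from non-banks) 383 billion rupees: non-bank counterparties' bank balances rise → +383B.
Government spending 343 billion rupees: non-bank counterparties' bank balances rise → +343B.
Net: 0 + 0 + 383 + 343 = +726 billion.

+726 billion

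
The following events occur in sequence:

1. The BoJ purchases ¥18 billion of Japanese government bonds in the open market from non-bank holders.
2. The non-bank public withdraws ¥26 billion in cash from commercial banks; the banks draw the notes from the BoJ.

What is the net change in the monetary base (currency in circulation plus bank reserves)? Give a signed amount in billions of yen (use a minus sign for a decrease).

Asset purchase (from non-banks) ¥18 billion: BoJ balance sheet expands → +¥18B.
Currency withdrawal ¥26 billion: just a shift between currency and reserves — both are base money → 0.
Net: 18 + 0 = +¥18 billion.

+¥18 billion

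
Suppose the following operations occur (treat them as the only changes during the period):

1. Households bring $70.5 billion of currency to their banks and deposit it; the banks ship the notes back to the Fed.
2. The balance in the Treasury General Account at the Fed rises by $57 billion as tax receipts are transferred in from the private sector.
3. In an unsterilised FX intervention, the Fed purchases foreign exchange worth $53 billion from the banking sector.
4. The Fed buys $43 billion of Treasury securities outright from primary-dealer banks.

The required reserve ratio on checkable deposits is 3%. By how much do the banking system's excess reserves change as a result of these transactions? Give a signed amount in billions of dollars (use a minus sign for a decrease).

Currency deposit $70.5 billion: reserves +$70.5B, deposits +$70.5B.
Government account inflow $57 billion: reserves −$57B, deposits −$57B.
FX purchase $53 billion: reserves +$53B, deposits 0.
OMO purchase (from banks) $43 billion: reserves +$43B, deposits 0.
Totals: Δreserves = +$109.5B, Δdeposits = +$13.5B.
Δrequired reserves = 3% × +$13.5B = +$0.405B.
Δexcess reserves = Δreserves − Δrequired = +$109.5B − (+$0.405B) = +$109.095 billion.

+$109.095 billion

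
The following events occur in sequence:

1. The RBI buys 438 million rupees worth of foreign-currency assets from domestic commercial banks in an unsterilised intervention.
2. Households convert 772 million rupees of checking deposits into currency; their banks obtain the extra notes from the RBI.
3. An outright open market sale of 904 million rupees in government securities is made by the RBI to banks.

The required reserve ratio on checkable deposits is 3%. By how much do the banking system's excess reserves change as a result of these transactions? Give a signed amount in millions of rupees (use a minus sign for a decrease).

-1214.84 million

FX purchase 438 million rupees: reserves +438M, deposits 0.
Currency withdrawal 772 million rupees: reserves −772M, deposits −772M.
OMO sale (to banks) 904 million rupees: reserves −904M, deposits 0.
Totals: Δreserves = −1238M, Δdeposits = −772M.
Δrequired reserves = 3% × −772M = −23.16M.
Δexcess reserves = Δreserves − Δrequired = −1238M − (−23.16M) = -1214.84 million.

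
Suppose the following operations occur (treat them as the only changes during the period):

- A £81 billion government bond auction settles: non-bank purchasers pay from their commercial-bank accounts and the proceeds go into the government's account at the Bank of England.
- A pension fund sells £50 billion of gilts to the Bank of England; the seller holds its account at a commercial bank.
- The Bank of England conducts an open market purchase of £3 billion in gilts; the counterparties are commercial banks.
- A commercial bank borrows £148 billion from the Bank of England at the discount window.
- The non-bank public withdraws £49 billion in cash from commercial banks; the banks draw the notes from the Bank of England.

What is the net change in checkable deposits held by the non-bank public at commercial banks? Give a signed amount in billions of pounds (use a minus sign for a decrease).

Bank of England balance sheet:
  Assets:      Securities +£53B, Loans to banks +£148B
  Liabilities: Bank reserves +£71B, Currency in circulation +£49B, Government deposits +£81B
Commercial banking system:
  Assets:      Reserves at CB +£71B, Securities −£3B
  Liabilities: Checkable deposits −£80B, Borrowings from CB +£148B
So the change in checkable deposits held by the non-bank public at commercial banks is -£80 billion.

-£80 billion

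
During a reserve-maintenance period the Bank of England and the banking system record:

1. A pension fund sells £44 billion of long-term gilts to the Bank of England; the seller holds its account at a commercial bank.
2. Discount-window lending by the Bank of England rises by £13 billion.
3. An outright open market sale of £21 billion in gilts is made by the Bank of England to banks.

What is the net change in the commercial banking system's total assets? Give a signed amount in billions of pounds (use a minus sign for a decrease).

+£57 billion

Bank of England balance sheet:
  Assets:      Securities +£23B, Loans to banks +£13B
  Liabilities: Bank reserves +£36B
Commercial banking system:
  Assets:      Reserves at CB +£36B, Securities +£21B
  Liabilities: Checkable deposits +£44B, Borrowings from CB +£13B
Change in total bank assets = +£57 billion.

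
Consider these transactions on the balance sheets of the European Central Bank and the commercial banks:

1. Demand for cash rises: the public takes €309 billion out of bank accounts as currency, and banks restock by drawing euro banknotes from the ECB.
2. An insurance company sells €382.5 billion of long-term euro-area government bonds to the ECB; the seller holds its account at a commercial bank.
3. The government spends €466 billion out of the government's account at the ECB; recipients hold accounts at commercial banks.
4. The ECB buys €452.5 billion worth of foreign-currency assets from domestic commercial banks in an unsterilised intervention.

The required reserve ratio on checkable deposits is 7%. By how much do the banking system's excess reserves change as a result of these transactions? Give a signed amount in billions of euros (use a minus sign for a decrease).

+€954.235 billion

Currency withdrawal €309 billion: reserves −€309B, deposits −€309B.
Asset purchase (from non-banks) €382.5 billion: reserves +€382.5B, deposits +€382.5B.
Government spending €466 billion: reserves +€466B, deposits +€466B.
FX purchase €452.5 billion: reserves +€452.5B, deposits 0.
Totals: Δreserves = +€992B, Δdeposits = +€539.5B.
Δrequired reserves = 7% × +€539.5B = +€37.765B.
Δexcess reserves = Δreserves − Δrequired = +€992B − (+€37.765B) = +€954.235 billion.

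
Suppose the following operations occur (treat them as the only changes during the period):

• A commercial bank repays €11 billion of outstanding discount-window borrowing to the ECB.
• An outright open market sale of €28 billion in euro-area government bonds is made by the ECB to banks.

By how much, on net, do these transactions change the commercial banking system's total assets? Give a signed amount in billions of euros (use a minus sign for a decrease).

ECB balance sheet:
  Assets:      Securities −€28B, Loans to banks −€11B
  Liabilities: Bank reserves −€39B
Commercial banking system:
  Assets:      Reserves at CB −€39B, Securities +€28B
  Liabilities: Borrowings from CB −€11B
Change in total bank assets = -€11 billion.

-€11 billion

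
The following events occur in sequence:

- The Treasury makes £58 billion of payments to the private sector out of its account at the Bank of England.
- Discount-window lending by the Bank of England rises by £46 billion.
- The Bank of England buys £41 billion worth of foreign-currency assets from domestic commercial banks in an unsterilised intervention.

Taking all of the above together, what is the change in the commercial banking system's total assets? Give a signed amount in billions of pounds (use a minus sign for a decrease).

+£104 billion

Bank of England balance sheet:
  Assets:      Loans to banks +£46B, Foreign assets +£41B
  Liabilities: Bank reserves +£145B, Government deposits −£58B
Commercial banking system:
  Assets:      Reserves at CB +£145B, Foreign assets −£41B
  Liabilities: Checkable deposits +£58B, Borrowings from CB +£46B
Change in total bank assets = +£104 billion.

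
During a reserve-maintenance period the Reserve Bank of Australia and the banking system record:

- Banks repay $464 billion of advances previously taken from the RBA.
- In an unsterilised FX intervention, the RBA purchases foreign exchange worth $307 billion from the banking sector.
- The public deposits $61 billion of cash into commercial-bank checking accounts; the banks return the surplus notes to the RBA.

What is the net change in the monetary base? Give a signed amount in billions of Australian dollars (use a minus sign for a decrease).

-$157 billion

Discount-window repayment $464 billion: RBA balance sheet contracts → −$464B.
FX purchase $307 billion: RBA balance sheet expands → +$307B.
Currency deposit $61 billion: just a shift between currency and reserves — both are base money → 0.
Net: −464 + 307 + 0 = -$157 billion.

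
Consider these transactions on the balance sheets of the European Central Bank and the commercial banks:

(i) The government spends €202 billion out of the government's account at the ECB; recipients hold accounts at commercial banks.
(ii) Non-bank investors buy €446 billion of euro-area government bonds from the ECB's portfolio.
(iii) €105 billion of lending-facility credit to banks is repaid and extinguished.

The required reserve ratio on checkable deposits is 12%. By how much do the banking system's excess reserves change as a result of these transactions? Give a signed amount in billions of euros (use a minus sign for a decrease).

-€319.72 billion

Government spending €202 billion: reserves +€202B, deposits +€202B.
Asset sale (to non-banks) €446 billion: reserves −€446B, deposits −€446B.
Discount-window repayment €105 billion: reserves −€105B, deposits 0.
Totals: Δreserves = −€349B, Δdeposits = −€244B.
Δrequired reserves = 12% × −€244B = −€29.28B.
Δexcess reserves = Δreserves − Δrequired = −€349B − (−€29.28B) = -€319.72 billion.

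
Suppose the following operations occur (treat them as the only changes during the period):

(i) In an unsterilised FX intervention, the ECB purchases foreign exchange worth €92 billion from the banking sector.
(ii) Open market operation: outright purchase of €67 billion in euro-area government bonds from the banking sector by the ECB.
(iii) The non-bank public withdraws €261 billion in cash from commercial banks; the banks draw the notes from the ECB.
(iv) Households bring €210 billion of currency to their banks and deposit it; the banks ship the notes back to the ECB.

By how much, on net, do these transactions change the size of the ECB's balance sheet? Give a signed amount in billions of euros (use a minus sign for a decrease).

FX purchase €92 billion: an ECB asset is acquired → +€92B.
OMO purchase (from banks) €67 billion: an ECB asset is acquired → +€67B.
Currency withdrawal €261 billion: only the composition of liabilities changes → 0.
Currency deposit €210 billion: only the composition of liabilities changes → 0.
Net: 92 + 67 + 0 + 0 = +€159 billion.

+€159 billion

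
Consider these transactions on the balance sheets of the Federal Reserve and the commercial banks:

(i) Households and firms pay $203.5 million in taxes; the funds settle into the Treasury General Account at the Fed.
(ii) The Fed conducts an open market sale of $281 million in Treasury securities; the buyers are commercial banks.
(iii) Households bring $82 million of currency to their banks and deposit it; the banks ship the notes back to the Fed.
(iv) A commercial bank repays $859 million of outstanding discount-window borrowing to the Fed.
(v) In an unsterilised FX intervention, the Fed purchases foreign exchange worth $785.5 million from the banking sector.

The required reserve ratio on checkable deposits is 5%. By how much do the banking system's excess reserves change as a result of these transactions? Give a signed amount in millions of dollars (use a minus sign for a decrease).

Government account inflow $203.5 million: reserves −$203.5M, deposits −$203.5M.
OMO sale (to banks) $281 million: reserves −$281M, deposits 0.
Currency deposit $82 million: reserves +$82M, deposits +$82M.
Discount-window repayment $859 million: reserves −$859M, deposits 0.
FX purchase $785.5 million: reserves +$785.5M, deposits 0.
Totals: Δreserves = −$476M, Δdeposits = −$121.5M.
Δrequired reserves = 5% × −$121.5M = −$6.075M.
Δexcess reserves = Δreserves − Δrequired = −$476M − (−$6.075M) = -$469.925 million.

-$469.925 million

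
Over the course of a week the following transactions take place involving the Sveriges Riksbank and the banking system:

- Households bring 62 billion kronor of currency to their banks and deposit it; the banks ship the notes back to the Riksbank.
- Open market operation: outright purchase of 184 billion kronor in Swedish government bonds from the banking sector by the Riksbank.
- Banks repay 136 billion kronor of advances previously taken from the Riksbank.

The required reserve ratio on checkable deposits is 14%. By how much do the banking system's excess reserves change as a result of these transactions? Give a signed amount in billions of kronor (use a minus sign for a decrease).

Currency deposit 62 billion kronor: reserves +62B, deposits +62B.
OMO purchase (from banks) 184 billion kronor: reserves +184B, deposits 0.
Discount-window repayment 136 billion kronor: reserves −136B, deposits 0.
Totals: Δreserves = +110B, Δdeposits = +62B.
Δrequired reserves = 14% × +62B = +8.68B.
Δexcess reserves = Δreserves − Δrequired = +110B − (+8.68B) = +101.32 billion.

+101.32 billion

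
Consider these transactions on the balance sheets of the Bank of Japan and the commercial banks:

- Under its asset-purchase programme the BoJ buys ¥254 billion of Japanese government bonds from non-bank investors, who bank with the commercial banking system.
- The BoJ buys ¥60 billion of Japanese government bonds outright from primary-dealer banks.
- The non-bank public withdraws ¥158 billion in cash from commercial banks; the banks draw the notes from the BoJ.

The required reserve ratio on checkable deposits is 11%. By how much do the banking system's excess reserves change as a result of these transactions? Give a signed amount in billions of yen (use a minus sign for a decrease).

+¥145.44 billion

Asset purchase (from non-banks) ¥254 billion: reserves +¥254B, deposits +¥254B.
OMO purchase (from banks) ¥60 billion: reserves +¥60B, deposits 0.
Currency withdrawal ¥158 billion: reserves −¥158B, deposits −¥158B.
Totals: Δreserves = +¥156B, Δdeposits = +¥96B.
Δrequired reserves = 11% × +¥96B = +¥10.56B.
Δexcess reserves = Δreserves − Δrequired = +¥156B − (+¥10.56B) = +¥145.44 billion.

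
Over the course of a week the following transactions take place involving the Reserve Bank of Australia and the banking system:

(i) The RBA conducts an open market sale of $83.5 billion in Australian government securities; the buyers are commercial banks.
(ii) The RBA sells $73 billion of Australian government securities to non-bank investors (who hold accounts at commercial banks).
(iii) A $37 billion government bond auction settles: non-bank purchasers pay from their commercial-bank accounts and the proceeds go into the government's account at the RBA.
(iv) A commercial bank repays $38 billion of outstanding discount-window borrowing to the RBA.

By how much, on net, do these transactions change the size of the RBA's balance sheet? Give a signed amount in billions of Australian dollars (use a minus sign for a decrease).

OMO sale (to banks) $83.5 billion: an RBA asset is shed → −$83.5B.
Asset sale (to non-banks) $73 billion: an RBA asset is shed → −$73B.
Government account inflow $37 billion: only the composition of liabilities changes → 0.
Discount-window repayment $38 billion: an RBA asset is shed → −$38B.
Net: −83.5 − 73 + 0 − 38 = -$194.5 billion.

-$194.5 billion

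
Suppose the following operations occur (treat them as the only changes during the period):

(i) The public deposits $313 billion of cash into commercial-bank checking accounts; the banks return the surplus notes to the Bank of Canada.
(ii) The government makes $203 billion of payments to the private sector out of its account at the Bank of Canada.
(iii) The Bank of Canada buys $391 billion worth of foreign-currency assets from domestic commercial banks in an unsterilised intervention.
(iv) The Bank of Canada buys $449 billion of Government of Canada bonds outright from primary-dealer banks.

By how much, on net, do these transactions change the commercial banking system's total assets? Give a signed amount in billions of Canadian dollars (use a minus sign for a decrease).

Bank of Canada balance sheet:
  Assets:      Securities +$449B, Foreign assets +$391B
  Liabilities: Bank reserves +$1356B, Currency in circulation −$313B, Government deposits −$203B
Commercial banking system:
  Assets:      Reserves at CB +$1356B, Securities −$449B, Foreign assets −$391B
  Liabilities: Checkable deposits +$516B
Change in total bank assets = +$516 billion.

+$516 billion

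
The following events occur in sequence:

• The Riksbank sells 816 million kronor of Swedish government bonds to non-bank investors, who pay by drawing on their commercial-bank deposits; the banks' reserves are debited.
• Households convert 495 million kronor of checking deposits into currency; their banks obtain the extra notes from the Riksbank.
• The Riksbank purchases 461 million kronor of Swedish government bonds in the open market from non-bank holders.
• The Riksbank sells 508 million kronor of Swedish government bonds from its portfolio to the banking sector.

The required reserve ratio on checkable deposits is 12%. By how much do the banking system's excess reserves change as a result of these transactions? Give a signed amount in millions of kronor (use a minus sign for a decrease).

-1256 million

Asset sale (to non-banks) 816 million kronor: reserves −816M, deposits −816M.
Currency withdrawal 495 million kronor: reserves −495M, deposits −495M.
Asset purchase (from non-banks) 461 million kronor: reserves +461M, deposits +461M.
OMO sale (to banks) 508 million kronor: reserves −508M, deposits 0.
Totals: Δreserves = −1358M, Δdeposits = −850M.
Δrequired reserves = 12% × −850M = −102M.
Δexcess reserves = Δreserves − Δrequired = −1358M − (−102M) = -1256 million.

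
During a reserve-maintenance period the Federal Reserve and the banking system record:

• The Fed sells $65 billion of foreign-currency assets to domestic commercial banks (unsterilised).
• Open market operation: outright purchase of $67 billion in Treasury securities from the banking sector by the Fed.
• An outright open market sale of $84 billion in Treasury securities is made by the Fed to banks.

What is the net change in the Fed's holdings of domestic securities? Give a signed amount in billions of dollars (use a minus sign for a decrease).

FX sale $65 billion: the Fed's securities portfolio is untouched → 0.
OMO purchase (from banks) $67 billion: securities added to the Fed's portfolio → +$67B.
OMO sale (to banks) $84 billion: securities removed from the Fed's portfolio → −$84B.
Net: 0 + 67 − 84 = -$17 billion.

-$17 billion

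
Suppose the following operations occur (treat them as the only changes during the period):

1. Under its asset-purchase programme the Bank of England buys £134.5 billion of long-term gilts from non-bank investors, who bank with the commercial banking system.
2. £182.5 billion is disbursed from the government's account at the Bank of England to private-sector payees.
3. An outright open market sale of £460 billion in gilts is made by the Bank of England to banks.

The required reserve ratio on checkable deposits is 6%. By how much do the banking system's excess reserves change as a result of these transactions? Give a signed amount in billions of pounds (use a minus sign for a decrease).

Asset purchase (from non-banks) £134.5 billion: reserves +£134.5B, deposits +£134.5B.
Government spending £182.5 billion: reserves +£182.5B, deposits +£182.5B.
OMO sale (to banks) £460 billion: reserves −£460B, deposits 0.
Totals: Δreserves = −£143B, Δdeposits = +£317B.
Δrequired reserves = 6% × +£317B = +£19.02B.
Δexcess reserves = Δreserves − Δrequired = −£143B − (+£19.02B) = -£162.02 billion.

-£162.02 billion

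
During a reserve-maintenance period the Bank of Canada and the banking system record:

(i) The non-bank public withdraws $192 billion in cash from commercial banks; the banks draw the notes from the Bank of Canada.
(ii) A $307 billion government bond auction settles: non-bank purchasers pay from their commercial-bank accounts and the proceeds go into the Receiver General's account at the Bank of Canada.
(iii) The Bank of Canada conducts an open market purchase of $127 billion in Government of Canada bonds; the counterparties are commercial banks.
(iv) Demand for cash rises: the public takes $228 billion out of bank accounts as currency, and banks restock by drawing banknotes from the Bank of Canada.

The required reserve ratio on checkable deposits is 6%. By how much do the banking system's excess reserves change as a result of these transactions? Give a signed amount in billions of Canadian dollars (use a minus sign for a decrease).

Currency withdrawal $192 billion: reserves −$192B, deposits −$192B.
Government account inflow $307 billion: reserves −$307B, deposits −$307B.
OMO purchase (from banks) $127 billion: reserves +$127B, deposits 0.
Currency withdrawal $228 billion: reserves −$228B, deposits −$228B.
Totals: Δreserves = −$600B, Δdeposits = −$727B.
Δrequired reserves = 6% × −$727B = −$43.62B.
Δexcess reserves = Δreserves − Δrequired = −$600B − (−$43.62B) = -$556.38 billion.

-$556.38 billion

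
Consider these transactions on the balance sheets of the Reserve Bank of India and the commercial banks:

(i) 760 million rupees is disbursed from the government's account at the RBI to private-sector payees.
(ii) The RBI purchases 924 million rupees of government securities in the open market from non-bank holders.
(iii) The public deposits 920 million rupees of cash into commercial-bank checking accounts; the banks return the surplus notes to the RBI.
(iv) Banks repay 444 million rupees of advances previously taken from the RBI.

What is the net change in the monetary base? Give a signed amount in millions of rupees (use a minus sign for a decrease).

RBI balance sheet:
  Assets:      Securities +924M, Loans to banks −444M
  Liabilities: Bank reserves +2160M, Currency in circulation −920M, Government deposits −760M
Commercial banking system:
  Assets:      Reserves at CB +2160M
  Liabilities: Checkable deposits +2604M, Borrowings from CB −444M
Monetary base = currency + reserves: −920M + (+2160M) = +1240 million.

+1240 million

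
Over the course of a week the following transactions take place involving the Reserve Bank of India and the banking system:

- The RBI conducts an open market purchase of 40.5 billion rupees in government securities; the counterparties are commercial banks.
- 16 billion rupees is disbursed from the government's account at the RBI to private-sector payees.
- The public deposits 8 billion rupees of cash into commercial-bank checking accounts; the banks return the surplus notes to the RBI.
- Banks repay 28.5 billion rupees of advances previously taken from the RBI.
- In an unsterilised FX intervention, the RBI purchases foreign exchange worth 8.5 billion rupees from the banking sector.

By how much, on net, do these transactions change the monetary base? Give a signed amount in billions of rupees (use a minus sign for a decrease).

OMO purchase (from banks) 40.5 billion rupees: RBI balance sheet expands → +40.5B.
Government spending 16 billion rupees: a non-base liability converts back to reserves → +16B.
Currency deposit 8 billion rupees: just a shift between currency and reserves — both are base money → 0.
Discount-window repayment 28.5 billion rupees: RBI balance sheet contracts → −28.5B.
FX purchase 8.5 billion rupees: RBI balance sheet expands → +8.5B.
Net: 40.5 + 16 + 0 − 28.5 + 8.5 = +36.5 billion.

+36.5 billion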